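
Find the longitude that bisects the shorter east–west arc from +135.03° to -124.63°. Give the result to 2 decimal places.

-174.80°

Signed shortest Δλ from +135.03° to -124.63° is +100.34°.
Midpoint longitude = +135.03° + (+100.34°)/2 = +135.03° + 50.17° = +185.20°.
Normalise into (−180°, 180°]: -174.80°.
(The naïve average (+135.03 + -124.63)/2 = 5.2° is on the wrong side of the globe.)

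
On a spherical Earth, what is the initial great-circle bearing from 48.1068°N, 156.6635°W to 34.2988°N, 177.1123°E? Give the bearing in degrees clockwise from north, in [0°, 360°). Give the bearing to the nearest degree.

244°

Δλ = 177.1123 − -156.6635 = 333.7758°; wrapped into (−180°, 180°]: -26.2242°.
θ = atan2( sin Δλ · cos φ₂ , cos φ₁ · sin φ₂ − sin φ₁ · cos φ₂ · cos Δλ )
  = atan2(-0.36505, -0.17537) = -115.660° → normalised to [0°, 360°): 244.340°.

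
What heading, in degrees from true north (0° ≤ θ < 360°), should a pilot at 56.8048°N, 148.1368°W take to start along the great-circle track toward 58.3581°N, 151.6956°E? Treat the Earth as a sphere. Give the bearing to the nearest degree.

299°

Δλ = 151.6956 − -148.1368 = 299.8324°; wrapped into (−180°, 180°]: -60.1676°.
θ = atan2( sin Δλ · cos φ₂ , cos φ₁ · sin φ₂ − sin φ₁ · cos φ₂ · cos Δλ )
  = atan2(-0.45509, 0.24772) = -61.439° → normalised to [0°, 360°): 298.561°.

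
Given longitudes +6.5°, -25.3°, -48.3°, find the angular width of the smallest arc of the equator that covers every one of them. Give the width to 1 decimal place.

54.8°

Sort the longitudes: -48.3°, -25.3°, +6.5°.
Eastward gaps between consecutive values (wrapping around): 23.0°, 31.8°, 305.2°.
Largest gap = 305.2° ⇒ minimal covering band is its complement: 360° − 305.2° = 54.8°.
Band runs from -48.3° eastward to +6.5°.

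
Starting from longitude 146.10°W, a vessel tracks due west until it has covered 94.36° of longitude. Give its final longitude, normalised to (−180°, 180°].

119.54°E

Start at -146.10°; shift −94.36° → -240.46°.
-240.46° lies outside (−180°, 180°]; add 360° → +119.54°.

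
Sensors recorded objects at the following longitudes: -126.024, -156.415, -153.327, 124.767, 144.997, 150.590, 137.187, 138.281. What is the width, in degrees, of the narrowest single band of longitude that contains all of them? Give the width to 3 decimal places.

Sort the longitudes: -156.415°, -153.327°, -126.024°, +124.767°, +137.187°, +138.281°, +144.997°, +150.590°.
Eastward gaps between consecutive values (wrapping around): 3.088°, 27.303°, 250.791°, 12.420°, 1.094°, 6.716°, 5.593°, 52.995°.
Largest gap = 250.791° ⇒ minimal covering band is its complement: 360° − 250.791° = 109.209°.
Band runs from +124.767° eastward to -126.024°, crossing the antimeridian.

109.209°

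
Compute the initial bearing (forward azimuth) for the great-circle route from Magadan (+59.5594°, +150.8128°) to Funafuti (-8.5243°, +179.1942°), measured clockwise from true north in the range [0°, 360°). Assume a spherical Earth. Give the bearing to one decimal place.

Δλ = 179.1942 − 150.8128 = 28.3814°.
θ = atan2( sin Δλ · cos φ₂ , cos φ₁ · sin φ₂ − sin φ₁ · cos φ₂ · cos Δλ )
  = atan2(0.47009, -0.82525) = 150.333° → normalised to [0°, 360°): 150.333°.

150.3°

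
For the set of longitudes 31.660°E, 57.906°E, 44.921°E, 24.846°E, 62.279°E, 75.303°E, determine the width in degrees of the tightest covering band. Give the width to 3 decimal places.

Sort the longitudes: +24.846°, +31.660°, +44.921°, +57.906°, +62.279°, +75.303°.
Eastward gaps between consecutive values (wrapping around): 6.814°, 13.261°, 12.985°, 4.373°, 13.024°, 309.543°.
Largest gap = 309.543° ⇒ minimal covering band is its complement: 360° − 309.543° = 50.457°.
Band runs from +24.846° eastward to +75.303°.

50.457°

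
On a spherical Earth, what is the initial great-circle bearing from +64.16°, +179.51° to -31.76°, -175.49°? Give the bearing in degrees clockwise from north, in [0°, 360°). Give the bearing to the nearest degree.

176°

Δλ = -175.49 − 179.51 = -355.00°; wrapped into (−180°, 180°]: 5.00°.
θ = atan2( sin Δλ · cos φ₂ , cos φ₁ · sin φ₂ − sin φ₁ · cos φ₂ · cos Δλ )
  = atan2(0.07411, -0.99175) = 175.727° → normalised to [0°, 360°): 175.727°.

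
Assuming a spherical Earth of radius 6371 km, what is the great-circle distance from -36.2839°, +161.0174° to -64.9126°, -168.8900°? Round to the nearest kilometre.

3750 km

Δλ = -168.8900 − 161.0174 = -329.9074°; wrapped into (−180°, 180°]: 30.0926°.
Δφ = -64.9126 − -36.2839 = -28.6287°.
a = sin²(Δφ/2) + cos φ₁ · cos φ₂ · sin²(Δλ/2) = 0.084162.
c = 2·atan2(√a, √(1−a)) = 0.58868 rad → d = 6371·c ≈ 3750.46 km.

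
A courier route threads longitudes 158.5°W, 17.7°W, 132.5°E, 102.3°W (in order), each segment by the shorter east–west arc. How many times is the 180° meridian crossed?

1

Leg 1: -158.5° → -17.7°, shortest Δλ = 140.8° (east) — does not cross 180°.
Leg 2: -17.7° → +132.5°, shortest Δλ = 150.2° (east) — does not cross 180°.
Leg 3: +132.5° → -102.3°, shortest Δλ = 125.2° (east) — crosses 180°.
Total crossings: 1.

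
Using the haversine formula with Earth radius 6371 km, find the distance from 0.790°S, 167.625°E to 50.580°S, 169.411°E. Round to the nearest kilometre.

Δλ = 169.411 − 167.625 = 1.786°.
Δφ = -50.580 − -0.790 = -49.790°.
a = sin²(Δφ/2) + cos φ₁ · cos φ₂ · sin²(Δλ/2) = 0.177359.
c = 2·atan2(√a, √(1−a)) = 0.86940 rad → d = 6371·c ≈ 5538.97 km.

5539 km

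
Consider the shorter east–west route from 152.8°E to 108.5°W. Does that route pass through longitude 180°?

Yes

Naïve |-108.5 − 152.8| = 261.3° > 180°, so the shorter arc goes the other way round — across 180°.
Signed shortest Δλ = ((-108.5 − 152.8 + 180) mod 360) − 180 = 98.7°.
Going east by 98.7° from +152.8° passes through 180° before reaching -108.5°.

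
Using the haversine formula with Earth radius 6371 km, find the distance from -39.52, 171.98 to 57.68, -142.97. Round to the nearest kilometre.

11594 km

Δλ = -142.97 − 171.98 = -314.95°; wrapped into (−180°, 180°]: 45.05°.
Δφ = 57.68 − -39.52 = 97.20°.
a = sin²(Δφ/2) + cos φ₁ · cos φ₂ · sin²(Δλ/2) = 0.623193.
c = 2·atan2(√a, √(1−a)) = 1.81975 rad → d = 6371·c ≈ 11593.60 km.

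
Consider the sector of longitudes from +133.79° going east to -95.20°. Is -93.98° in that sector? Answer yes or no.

No

Band width going east from +133.79° to -95.20°: ((-95.20 − 133.79) mod 360) = 131.01°.
Offset of -93.98° east of the west edge: ((-93.98 − 133.79) mod 360) = 132.23°.
132.23° > 131.01° ⇒ outside.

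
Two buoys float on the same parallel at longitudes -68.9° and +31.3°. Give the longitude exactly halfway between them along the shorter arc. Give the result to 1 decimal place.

-18.8°

Signed shortest Δλ from -68.9° to +31.3° is +100.2°.
Midpoint longitude = -68.9° + (+100.2°)/2 = -68.9° + 50.1° = -18.8°.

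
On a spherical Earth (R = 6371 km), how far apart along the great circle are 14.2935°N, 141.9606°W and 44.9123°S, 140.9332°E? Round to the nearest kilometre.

10142 km

Δλ = 140.9332 − -141.9606 = 282.8938°; wrapped into (−180°, 180°]: -77.1062°.
Δφ = -44.9123 − 14.2935 = -59.2058°.
a = sin²(Δφ/2) + cos φ₁ · cos φ₂ · sin²(Δλ/2) = 0.510587.
c = 2·atan2(√a, √(1−a)) = 1.59197 rad → d = 6371·c ≈ 10142.45 km.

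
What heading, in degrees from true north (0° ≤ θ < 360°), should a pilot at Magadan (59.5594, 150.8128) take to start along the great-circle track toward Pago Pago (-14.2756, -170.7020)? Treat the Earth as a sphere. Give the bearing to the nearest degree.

Δλ = -170.7020 − 150.8128 = -321.5148°; wrapped into (−180°, 180°]: 38.4852°.
θ = atan2( sin Δλ · cos φ₂ , cos φ₁ · sin φ₂ − sin φ₁ · cos φ₂ · cos Δλ )
  = atan2(0.60310, -0.77896) = 142.252° → normalised to [0°, 360°): 142.252°.

142°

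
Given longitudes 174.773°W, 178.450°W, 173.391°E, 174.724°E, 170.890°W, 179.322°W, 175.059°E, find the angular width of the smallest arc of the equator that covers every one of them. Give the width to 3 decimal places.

15.719°

Sort the longitudes: -179.322°, -178.450°, -174.773°, -170.890°, +173.391°, +174.724°, +175.059°.
Eastward gaps between consecutive values (wrapping around): 0.872°, 3.677°, 3.883°, 344.281°, 1.333°, 0.335°, 5.619°.
Largest gap = 344.281° ⇒ minimal covering band is its complement: 360° − 344.281° = 15.719°.
Band runs from +173.391° eastward to -170.890°, crossing the antimeridian.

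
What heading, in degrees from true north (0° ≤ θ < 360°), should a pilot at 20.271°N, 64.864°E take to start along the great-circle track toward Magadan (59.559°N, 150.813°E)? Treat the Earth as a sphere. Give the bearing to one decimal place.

Δλ = 150.813 − 64.864 = 85.949°.
θ = atan2( sin Δλ · cos φ₂ , cos φ₁ · sin φ₂ − sin φ₁ · cos φ₂ · cos Δλ )
  = atan2(0.50539, 0.79635) = 32.400° → normalised to [0°, 360°): 32.400°.

32.4°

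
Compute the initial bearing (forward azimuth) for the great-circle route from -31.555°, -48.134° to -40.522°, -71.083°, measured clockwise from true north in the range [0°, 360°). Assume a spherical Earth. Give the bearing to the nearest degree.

238°

Δλ = -71.083 − -48.134 = -22.949°.
θ = atan2( sin Δλ · cos φ₂ , cos φ₁ · sin φ₂ − sin φ₁ · cos φ₂ · cos Δλ )
  = atan2(-0.29639, -0.18735) = -122.297° → normalised to [0°, 360°): 237.703°.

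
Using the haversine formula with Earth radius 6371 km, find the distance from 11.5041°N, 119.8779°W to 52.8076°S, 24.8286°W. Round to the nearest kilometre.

11362 km

Δλ = -24.8286 − -119.8779 = 95.0493°.
Δφ = -52.8076 − 11.5041 = -64.3117°.
a = sin²(Δφ/2) + cos φ₁ · cos φ₂ · sin²(Δλ/2) = 0.605504.
c = 2·atan2(√a, √(1−a)) = 1.78340 rad → d = 6371·c ≈ 11362.06 km.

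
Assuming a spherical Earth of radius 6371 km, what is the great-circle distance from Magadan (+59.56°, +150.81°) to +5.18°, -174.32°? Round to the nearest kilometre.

6732 km

Δλ = -174.32 − 150.81 = -325.13°; wrapped into (−180°, 180°]: 34.87°.
Δφ = 5.18 − 59.56 = -54.38°.
a = sin²(Δφ/2) + cos φ₁ · cos φ₂ · sin²(Δλ/2) = 0.254094.
c = 2·atan2(√a, √(1−a)) = 1.05663 rad → d = 6371·c ≈ 6731.77 km.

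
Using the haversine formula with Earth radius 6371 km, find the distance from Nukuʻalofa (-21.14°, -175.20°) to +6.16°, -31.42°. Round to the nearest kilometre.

15777 km

Δλ = -31.42 − -175.20 = 143.78°.
Δφ = 6.16 − -21.14 = 27.30°.
a = sin²(Δφ/2) + cos φ₁ · cos φ₂ · sin²(Δλ/2) = 0.893408.
c = 2·atan2(√a, √(1−a)) = 2.47643 rad → d = 6371·c ≈ 15777.33 km.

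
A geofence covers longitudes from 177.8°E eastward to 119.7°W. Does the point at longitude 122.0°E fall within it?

No

Band width going east from +177.8° to -119.7°: ((-119.7 − 177.8) mod 360) = 62.5°.
Offset of +122.0° east of the west edge: ((122.0 − 177.8) mod 360) = 304.2°.
304.2° > 62.5° ⇒ outside.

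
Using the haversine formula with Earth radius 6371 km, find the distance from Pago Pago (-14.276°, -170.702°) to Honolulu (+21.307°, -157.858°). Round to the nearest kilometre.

4198 km

Δλ = -157.858 − -170.702 = 12.844°.
Δφ = 21.307 − -14.276 = 35.583°.
a = sin²(Δφ/2) + cos φ₁ · cos φ₂ · sin²(Δλ/2) = 0.104659.
c = 2·atan2(√a, √(1−a)) = 0.65887 rad → d = 6371·c ≈ 4197.68 km.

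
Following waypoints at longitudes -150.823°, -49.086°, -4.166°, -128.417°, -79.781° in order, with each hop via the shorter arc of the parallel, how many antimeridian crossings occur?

Leg 1: -150.823° → -49.086°, shortest Δλ = 101.737° (east) — does not cross 180°.
Leg 2: -49.086° → -4.166°, shortest Δλ = 44.92° (east) — does not cross 180°.
Leg 3: -4.166° → -128.417°, shortest Δλ = -124.251° (west) — does not cross 180°.
Leg 4: -128.417° → -79.781°, shortest Δλ = 48.636° (east) — does not cross 180°.
Total crossings: 0.

0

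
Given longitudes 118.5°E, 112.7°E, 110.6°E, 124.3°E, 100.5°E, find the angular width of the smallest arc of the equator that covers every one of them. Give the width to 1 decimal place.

Sort the longitudes: +100.5°, +110.6°, +112.7°, +118.5°, +124.3°.
Eastward gaps between consecutive values (wrapping around): 10.1°, 2.1°, 5.8°, 5.8°, 336.2°.
Largest gap = 336.2° ⇒ minimal covering band is its complement: 360° − 336.2° = 23.8°.
Band runs from +100.5° eastward to +124.3°.

23.8°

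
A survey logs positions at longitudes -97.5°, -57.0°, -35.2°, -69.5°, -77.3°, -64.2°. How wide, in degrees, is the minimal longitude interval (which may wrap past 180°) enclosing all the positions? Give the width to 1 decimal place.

Sort the longitudes: -97.5°, -77.3°, -69.5°, -64.2°, -57.0°, -35.2°.
Eastward gaps between consecutive values (wrapping around): 20.2°, 7.8°, 5.3°, 7.2°, 21.8°, 297.7°.
Largest gap = 297.7° ⇒ minimal covering band is its complement: 360° − 297.7° = 62.3°.
Band runs from -97.5° eastward to -35.2°.

62.3°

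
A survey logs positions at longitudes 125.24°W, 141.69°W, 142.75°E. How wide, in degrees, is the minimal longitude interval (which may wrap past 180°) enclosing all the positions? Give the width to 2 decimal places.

Sort the longitudes: -141.69°, -125.24°, +142.75°.
Eastward gaps between consecutive values (wrapping around): 16.45°, 267.99°, 75.56°.
Largest gap = 267.99° ⇒ minimal covering band is its complement: 360° − 267.99° = 92.01°.
Band runs from +142.75° eastward to -125.24°, crossing the antimeridian.

92.01°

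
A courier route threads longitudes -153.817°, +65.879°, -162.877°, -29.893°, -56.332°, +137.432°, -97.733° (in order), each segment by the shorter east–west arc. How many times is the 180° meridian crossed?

Leg 1: -153.817° → +65.879°, shortest Δλ = -140.304° (west) — crosses 180°.
Leg 2: +65.879° → -162.877°, shortest Δλ = 131.244° (east) — crosses 180°.
Leg 3: -162.877° → -29.893°, shortest Δλ = 132.984° (east) — does not cross 180°.
Leg 4: -29.893° → -56.332°, shortest Δλ = -26.439° (west) — does not cross 180°.
Leg 5: -56.332° → +137.432°, shortest Δλ = -166.236° (west) — crosses 180°.
Leg 6: +137.432° → -97.733°, shortest Δλ = 124.835° (east) — crosses 180°.
Total crossings: 4.

4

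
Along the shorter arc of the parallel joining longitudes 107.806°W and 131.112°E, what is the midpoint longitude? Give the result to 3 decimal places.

Signed shortest Δλ from -107.806° to +131.112° is -121.082°.
Midpoint longitude = -107.806° + (-121.082°)/2 = -107.806° − 60.541° = -168.347°.
(The naïve average (-107.806 + +131.112)/2 = 11.653° is on the wrong side of the globe.)

168.347°W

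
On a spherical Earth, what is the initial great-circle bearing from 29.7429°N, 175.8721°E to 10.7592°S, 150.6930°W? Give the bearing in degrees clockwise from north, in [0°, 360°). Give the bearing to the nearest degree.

Δλ = -150.6930 − 175.8721 = -326.5651°; wrapped into (−180°, 180°]: 33.4349°.
θ = atan2( sin Δλ · cos φ₂ , cos φ₁ · sin φ₂ − sin φ₁ · cos φ₂ · cos Δλ )
  = atan2(0.54130, -0.56882) = 136.420° → normalised to [0°, 360°): 136.420°.

136°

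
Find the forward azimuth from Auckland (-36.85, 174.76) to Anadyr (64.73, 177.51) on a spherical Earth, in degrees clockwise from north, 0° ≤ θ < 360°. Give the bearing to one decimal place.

Δλ = 177.51 − 174.76 = 2.75°.
θ = atan2( sin Δλ · cos φ₂ , cos φ₁ · sin φ₂ − sin φ₁ · cos φ₂ · cos Δλ )
  = atan2(0.02048, 0.97935) = 1.198° → normalised to [0°, 360°): 1.198°.

1.2°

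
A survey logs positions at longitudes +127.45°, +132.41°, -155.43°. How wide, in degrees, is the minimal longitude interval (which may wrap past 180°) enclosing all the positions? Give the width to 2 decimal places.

77.12°

Sort the longitudes: -155.43°, +127.45°, +132.41°.
Eastward gaps between consecutive values (wrapping around): 282.88°, 4.96°, 72.16°.
Largest gap = 282.88° ⇒ minimal covering band is its complement: 360° − 282.88° = 77.12°.
Band runs from +127.45° eastward to -155.43°, crossing the antimeridian.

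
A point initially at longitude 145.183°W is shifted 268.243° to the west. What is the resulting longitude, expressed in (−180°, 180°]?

53.426°W

Start at -145.183°; shift −268.243° → -413.426°.
-413.426° lies outside (−180°, 180°]; add 360° → -53.426°.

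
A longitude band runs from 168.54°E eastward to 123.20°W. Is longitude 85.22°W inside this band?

No

Band width going east from +168.54° to -123.20°: ((-123.20 − 168.54) mod 360) = 68.26°.
Offset of -85.22° east of the west edge: ((-85.22 − 168.54) mod 360) = 106.24°.
106.24° > 68.26° ⇒ outside.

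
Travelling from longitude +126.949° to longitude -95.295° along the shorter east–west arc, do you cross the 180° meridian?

Yes

Naïve |-95.295 − 126.949| = 222.244° > 180°, so the shorter arc goes the other way round — across 180°.
Signed shortest Δλ = ((-95.295 − 126.949 + 180) mod 360) − 180 = 137.756°.
Going east by 137.756° from +126.949° passes through 180° before reaching -95.295°.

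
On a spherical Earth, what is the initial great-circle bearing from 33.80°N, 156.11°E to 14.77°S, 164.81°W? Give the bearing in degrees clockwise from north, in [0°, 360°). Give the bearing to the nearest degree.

136°

Δλ = -164.81 − 156.11 = -320.92°; wrapped into (−180°, 180°]: 39.08°.
θ = atan2( sin Δλ · cos φ₂ , cos φ₁ · sin φ₂ − sin φ₁ · cos φ₂ · cos Δλ )
  = atan2(0.60957, -0.62942) = 135.917° → normalised to [0°, 360°): 135.917°.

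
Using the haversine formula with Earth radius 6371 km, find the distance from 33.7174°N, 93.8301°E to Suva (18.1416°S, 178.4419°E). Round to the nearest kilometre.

10637 km

Δλ = 178.4419 − 93.8301 = 84.6118°.
Δφ = -18.1416 − 33.7174 = -51.8590°.
a = sin²(Δφ/2) + cos φ₁ · cos φ₂ · sin²(Δλ/2) = 0.549307.
c = 2·atan2(√a, √(1−a)) = 1.66957 rad → d = 6371·c ≈ 10636.84 km.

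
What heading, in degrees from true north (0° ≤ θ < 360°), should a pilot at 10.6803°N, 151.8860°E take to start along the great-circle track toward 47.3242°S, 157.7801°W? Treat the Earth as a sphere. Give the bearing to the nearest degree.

Δλ = -157.7801 − 151.8860 = -309.6661°; wrapped into (−180°, 180°]: 50.3339°.
θ = atan2( sin Δλ · cos φ₂ , cos φ₁ · sin φ₂ − sin φ₁ · cos φ₂ · cos Δλ )
  = atan2(0.52179, -0.80265) = 146.973° → normalised to [0°, 360°): 146.973°.

147°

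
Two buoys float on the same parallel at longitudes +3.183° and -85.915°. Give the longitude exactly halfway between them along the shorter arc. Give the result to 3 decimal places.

-41.366°

Signed shortest Δλ from +3.183° to -85.915° is -89.098°.
Midpoint longitude = +3.183° + (-89.098°)/2 = +3.183° − 44.549° = -41.366°.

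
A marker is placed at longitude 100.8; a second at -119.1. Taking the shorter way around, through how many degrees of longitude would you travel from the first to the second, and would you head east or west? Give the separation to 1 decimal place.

Raw difference: -119.1 − 100.8 = -219.9°.
Normalise into (−180°, 180°]: -219.9° + 360° = 140.1°.
Positive ⇒ the second point lies to the east; separation 140.1°.

140.1° east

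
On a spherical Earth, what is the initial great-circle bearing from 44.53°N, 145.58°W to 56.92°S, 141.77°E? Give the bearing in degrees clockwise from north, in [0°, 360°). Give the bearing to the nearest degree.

216°

Δλ = 141.77 − -145.58 = 287.35°; wrapped into (−180°, 180°]: -72.65°.
θ = atan2( sin Δλ · cos φ₂ , cos φ₁ · sin φ₂ − sin φ₁ · cos φ₂ · cos Δλ )
  = atan2(-0.52098, -0.71148) = -143.787° → normalised to [0°, 360°): 216.213°.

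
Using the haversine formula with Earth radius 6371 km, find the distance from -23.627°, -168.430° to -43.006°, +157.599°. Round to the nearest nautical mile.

Δλ = 157.599 − -168.430 = 326.029°; wrapped into (−180°, 180°]: -33.971°.
Δφ = -43.006 − -23.627 = -19.379°.
a = sin²(Δφ/2) + cos φ₁ · cos φ₂ · sin²(Δλ/2) = 0.085504.
c = 2·atan2(√a, √(1−a)) = 0.59349 rad → d = 6371·c ≈ 3781.14 km ≈ 2041.65 nmi.

2042 nmi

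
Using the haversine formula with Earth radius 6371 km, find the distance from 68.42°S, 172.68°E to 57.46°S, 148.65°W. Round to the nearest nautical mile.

1214 nmi

Δλ = -148.65 − 172.68 = -321.33°; wrapped into (−180°, 180°]: 38.67°.
Δφ = -57.46 − -68.42 = 10.96°.
a = sin²(Δφ/2) + cos φ₁ · cos φ₂ · sin²(Δλ/2) = 0.030807.
c = 2·atan2(√a, √(1−a)) = 0.35287 rad → d = 6371·c ≈ 2248.11 km ≈ 1213.88 nmi.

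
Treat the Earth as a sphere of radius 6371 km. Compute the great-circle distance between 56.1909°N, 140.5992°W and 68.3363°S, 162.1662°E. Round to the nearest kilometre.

14609 km

Δλ = 162.1662 − -140.5992 = 302.7654°; wrapped into (−180°, 180°]: -57.2346°.
Δφ = -68.3363 − 56.1909 = -124.5272°.
a = sin²(Δφ/2) + cos φ₁ · cos φ₂ · sin²(Δλ/2) = 0.830520.
c = 2·atan2(√a, √(1−a)) = 2.29300 rad → d = 6371·c ≈ 14608.70 km.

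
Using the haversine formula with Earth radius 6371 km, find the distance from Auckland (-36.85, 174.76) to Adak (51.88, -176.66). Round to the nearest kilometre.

Δλ = -176.66 − 174.76 = -351.42°; wrapped into (−180°, 180°]: 8.58°.
Δφ = 51.88 − -36.85 = 88.73°.
a = sin²(Δφ/2) + cos φ₁ · cos φ₂ · sin²(Δλ/2) = 0.491682.
c = 2·atan2(√a, √(1−a)) = 1.55416 rad → d = 6371·c ≈ 9901.55 km.

9902 km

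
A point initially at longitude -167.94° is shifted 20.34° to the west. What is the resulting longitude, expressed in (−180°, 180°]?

Start at -167.94°; shift −20.34° → -188.28°.
-188.28° lies outside (−180°, 180°]; add 360° → +171.72°.

+171.72°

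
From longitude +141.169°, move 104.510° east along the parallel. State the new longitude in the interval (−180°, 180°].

Start at +141.169°; shift +104.510° → +245.679°.
+245.679° lies outside (−180°, 180°]; subtract 360° → -114.321°.

-114.321°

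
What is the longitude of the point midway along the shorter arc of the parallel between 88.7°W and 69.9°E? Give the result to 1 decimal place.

Signed shortest Δλ from -88.7° to +69.9° is +158.6°.
Midpoint longitude = -88.7° + (+158.6°)/2 = -88.7° + 79.3° = -9.4°.

9.4°W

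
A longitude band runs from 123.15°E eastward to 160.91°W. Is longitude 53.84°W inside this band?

No

Band width going east from +123.15° to -160.91°: ((-160.91 − 123.15) mod 360) = 75.94°.
Offset of -53.84° east of the west edge: ((-53.84 − 123.15) mod 360) = 183.01°.
183.01° > 75.94° ⇒ outside.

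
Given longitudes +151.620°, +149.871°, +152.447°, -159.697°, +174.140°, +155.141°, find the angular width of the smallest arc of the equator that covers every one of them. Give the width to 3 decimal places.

50.432°

Sort the longitudes: -159.697°, +149.871°, +151.620°, +152.447°, +155.141°, +174.140°.
Eastward gaps between consecutive values (wrapping around): 309.568°, 1.749°, 0.827°, 2.694°, 18.999°, 26.163°.
Largest gap = 309.568° ⇒ minimal covering band is its complement: 360° − 309.568° = 50.432°.
Band runs from +149.871° eastward to -159.697°, crossing the antimeridian.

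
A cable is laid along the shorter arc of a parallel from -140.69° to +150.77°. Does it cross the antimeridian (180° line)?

Yes

Naïve |150.77 − -140.69| = 291.46° > 180°, so the shorter arc goes the other way round — across 180°.
Signed shortest Δλ = ((150.77 − -140.69 + 180) mod 360) − 180 = -68.54°.
Going west by 68.54° from -140.69° passes through 180° before reaching +150.77°.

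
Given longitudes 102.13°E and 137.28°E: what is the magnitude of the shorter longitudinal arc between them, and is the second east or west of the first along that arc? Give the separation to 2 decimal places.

Raw difference: 137.28 − 102.13 = 35.15°.
Normalise into (−180°, 180°]: 35.15° stays 35.15°.
Positive ⇒ the second point lies to the east; separation 35.15°.

35.15° east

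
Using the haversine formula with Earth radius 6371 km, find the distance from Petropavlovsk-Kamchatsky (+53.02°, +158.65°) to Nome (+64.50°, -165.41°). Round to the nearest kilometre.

Δλ = -165.41 − 158.65 = -324.06°; wrapped into (−180°, 180°]: 35.94°.
Δφ = 64.50 − 53.02 = 11.48°.
a = sin²(Δφ/2) + cos φ₁ · cos φ₂ · sin²(Δλ/2) = 0.034652.
c = 2·atan2(√a, √(1−a)) = 0.37449 rad → d = 6371·c ≈ 2385.86 km.

2386 km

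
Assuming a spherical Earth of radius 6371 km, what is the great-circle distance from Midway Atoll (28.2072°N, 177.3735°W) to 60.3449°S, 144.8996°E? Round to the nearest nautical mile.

Δλ = 144.8996 − -177.3735 = 322.2731°; wrapped into (−180°, 180°]: -37.7269°.
Δφ = -60.3449 − 28.2072 = -88.5521°.
a = sin²(Δφ/2) + cos φ₁ · cos φ₂ · sin²(Δλ/2) = 0.532944.
c = 2·atan2(√a, √(1−a)) = 1.63673 rad → d = 6371·c ≈ 10427.62 km ≈ 5630.46 nmi.

5630 nmi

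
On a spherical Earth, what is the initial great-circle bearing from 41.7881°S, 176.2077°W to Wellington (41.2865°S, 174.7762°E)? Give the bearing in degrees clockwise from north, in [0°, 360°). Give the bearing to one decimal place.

Δλ = 174.7762 − -176.2077 = 350.9839°; wrapped into (−180°, 180°]: -9.0161°.
θ = atan2( sin Δλ · cos φ₂ , cos φ₁ · sin φ₂ − sin φ₁ · cos φ₂ · cos Δλ )
  = atan2(-0.11776, 0.00257) = -88.751° → normalised to [0°, 360°): 271.249°.

271.2°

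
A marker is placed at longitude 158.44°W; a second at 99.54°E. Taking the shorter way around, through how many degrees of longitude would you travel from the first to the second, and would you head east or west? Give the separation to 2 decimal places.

Raw difference: 99.54 − -158.44 = 257.98°.
Normalise into (−180°, 180°]: 257.98° − 360° = -102.02°.
Negative ⇒ the second point lies to the west; separation 102.02°.

102.02° west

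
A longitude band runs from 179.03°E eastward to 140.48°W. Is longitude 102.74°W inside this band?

Band width going east from +179.03° to -140.48°: ((-140.48 − 179.03) mod 360) = 40.49°.
Offset of -102.74° east of the west edge: ((-102.74 − 179.03) mod 360) = 78.23°.
78.23° > 40.49° ⇒ outside.

No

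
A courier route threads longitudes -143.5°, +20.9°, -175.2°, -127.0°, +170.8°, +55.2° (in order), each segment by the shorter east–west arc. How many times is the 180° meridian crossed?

2

Leg 1: -143.5° → +20.9°, shortest Δλ = 164.4° (east) — does not cross 180°.
Leg 2: +20.9° → -175.2°, shortest Δλ = 163.9° (east) — crosses 180°.
Leg 3: -175.2° → -127.0°, shortest Δλ = 48.2° (east) — does not cross 180°.
Leg 4: -127.0° → +170.8°, shortest Δλ = -62.2° (west) — crosses 180°.
Leg 5: +170.8° → +55.2°, shortest Δλ = -115.6° (west) — does not cross 180°.
Total crossings: 2.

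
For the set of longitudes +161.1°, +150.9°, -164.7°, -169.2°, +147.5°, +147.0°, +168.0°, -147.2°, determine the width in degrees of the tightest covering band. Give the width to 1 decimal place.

Sort the longitudes: -169.2°, -164.7°, -147.2°, +147.0°, +147.5°, +150.9°, +161.1°, +168.0°.
Eastward gaps between consecutive values (wrapping around): 4.5°, 17.5°, 294.2°, 0.5°, 3.4°, 10.2°, 6.9°, 22.8°.
Largest gap = 294.2° ⇒ minimal covering band is its complement: 360° − 294.2° = 65.8°.
Band runs from +147.0° eastward to -147.2°, crossing the antimeridian.

65.8°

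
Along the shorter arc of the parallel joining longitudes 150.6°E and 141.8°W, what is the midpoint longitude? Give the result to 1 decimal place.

Signed shortest Δλ from +150.6° to -141.8° is +67.6°.
Midpoint longitude = +150.6° + (+67.6°)/2 = +150.6° + 33.8° = +184.4°.
Normalise into (−180°, 180°]: -175.6°.
(The naïve average (+150.6 + -141.8)/2 = 4.4° is on the wrong side of the globe.)

175.6°W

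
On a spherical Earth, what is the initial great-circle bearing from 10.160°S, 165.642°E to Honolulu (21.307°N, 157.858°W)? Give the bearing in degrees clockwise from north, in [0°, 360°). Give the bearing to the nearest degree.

49°

Δλ = -157.858 − 165.642 = -323.500°; wrapped into (−180°, 180°]: 36.500°.
θ = atan2( sin Δλ · cos φ₂ , cos φ₁ · sin φ₂ − sin φ₁ · cos φ₂ · cos Δλ )
  = atan2(0.55416, 0.48977) = 48.530° → normalised to [0°, 360°): 48.530°.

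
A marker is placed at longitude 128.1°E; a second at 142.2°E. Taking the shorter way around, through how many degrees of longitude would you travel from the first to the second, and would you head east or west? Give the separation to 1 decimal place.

14.1° east

Raw difference: 142.2 − 128.1 = 14.1°.
Normalise into (−180°, 180°]: 14.1° stays 14.1°.
Positive ⇒ the second point lies to the east; separation 14.1°.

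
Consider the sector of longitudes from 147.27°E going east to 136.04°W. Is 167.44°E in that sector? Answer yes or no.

Yes

Band width going east from +147.27° to -136.04°: ((-136.04 − 147.27) mod 360) = 76.69°.
Offset of +167.44° east of the west edge: ((167.44 − 147.27) mod 360) = 20.17°.
20.17° ≤ 76.69° ⇒ inside.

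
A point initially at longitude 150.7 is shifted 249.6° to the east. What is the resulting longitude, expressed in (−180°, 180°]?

Start at +150.7°; shift +249.6° → +400.3°.
+400.3° lies outside (−180°, 180°]; subtract 360° → +40.3°.

+40.3°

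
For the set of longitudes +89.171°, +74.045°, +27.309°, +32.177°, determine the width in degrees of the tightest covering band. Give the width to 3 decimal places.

Sort the longitudes: +27.309°, +32.177°, +74.045°, +89.171°.
Eastward gaps between consecutive values (wrapping around): 4.868°, 41.868°, 15.126°, 298.138°.
Largest gap = 298.138° ⇒ minimal covering band is its complement: 360° − 298.138° = 61.862°.
Band runs from +27.309° eastward to +89.171°.

61.862°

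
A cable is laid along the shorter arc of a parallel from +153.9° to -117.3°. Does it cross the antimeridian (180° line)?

Yes

Naïve |-117.3 − 153.9| = 271.2° > 180°, so the shorter arc goes the other way round — across 180°.
Signed shortest Δλ = ((-117.3 − 153.9 + 180) mod 360) − 180 = 88.8°.
Going east by 88.8° from +153.9° passes through 180° before reaching -117.3°.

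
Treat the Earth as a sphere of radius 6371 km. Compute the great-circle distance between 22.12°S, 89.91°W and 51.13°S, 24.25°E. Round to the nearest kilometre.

9656 km

Δλ = 24.25 − -89.91 = 114.16°.
Δφ = -51.13 − -22.12 = -29.01°.
a = sin²(Δφ/2) + cos φ₁ · cos φ₂ · sin²(Δλ/2) = 0.472388.
c = 2·atan2(√a, √(1−a)) = 1.51554 rad → d = 6371·c ≈ 9655.53 km.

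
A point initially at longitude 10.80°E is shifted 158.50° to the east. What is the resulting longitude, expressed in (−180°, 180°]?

169.30°E

Start at +10.80°; shift +158.50° → +169.30°.
+169.30° already lies in (−180°, 180°].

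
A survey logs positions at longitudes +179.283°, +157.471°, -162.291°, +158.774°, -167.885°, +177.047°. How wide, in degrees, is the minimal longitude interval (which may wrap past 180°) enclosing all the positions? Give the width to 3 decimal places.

Sort the longitudes: -167.885°, -162.291°, +157.471°, +158.774°, +177.047°, +179.283°.
Eastward gaps between consecutive values (wrapping around): 5.594°, 319.762°, 1.303°, 18.273°, 2.236°, 12.832°.
Largest gap = 319.762° ⇒ minimal covering band is its complement: 360° − 319.762° = 40.238°.
Band runs from +157.471° eastward to -162.291°, crossing the antimeridian.

40.238°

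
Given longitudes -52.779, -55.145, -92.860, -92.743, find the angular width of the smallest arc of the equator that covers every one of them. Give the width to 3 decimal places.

40.081°

Sort the longitudes: -92.860°, -92.743°, -55.145°, -52.779°.
Eastward gaps between consecutive values (wrapping around): 0.117°, 37.598°, 2.366°, 319.919°.
Largest gap = 319.919° ⇒ minimal covering band is its complement: 360° − 319.919° = 40.081°.
Band runs from -92.860° eastward to -52.779°.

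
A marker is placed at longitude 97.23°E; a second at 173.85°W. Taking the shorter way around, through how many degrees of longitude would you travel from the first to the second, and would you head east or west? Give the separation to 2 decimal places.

Raw difference: -173.85 − 97.23 = -271.08°.
Normalise into (−180°, 180°]: -271.08° + 360° = 88.92°.
Positive ⇒ the second point lies to the east; separation 88.92°.

88.92° east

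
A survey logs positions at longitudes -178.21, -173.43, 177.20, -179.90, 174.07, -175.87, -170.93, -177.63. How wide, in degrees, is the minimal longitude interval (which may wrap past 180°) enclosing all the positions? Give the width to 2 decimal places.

15.00°

Sort the longitudes: -179.90°, -178.21°, -177.63°, -175.87°, -173.43°, -170.93°, +174.07°, +177.20°.
Eastward gaps between consecutive values (wrapping around): 1.69°, 0.58°, 1.76°, 2.44°, 2.50°, 345.00°, 3.13°, 2.90°.
Largest gap = 345.00° ⇒ minimal covering band is its complement: 360° − 345.00° = 15.00°.
Band runs from +174.07° eastward to -170.93°, crossing the antimeridian.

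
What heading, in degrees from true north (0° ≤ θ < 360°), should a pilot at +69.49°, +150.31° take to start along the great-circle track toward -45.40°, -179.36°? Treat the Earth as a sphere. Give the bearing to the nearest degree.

Δλ = -179.36 − 150.31 = -329.67°; wrapped into (−180°, 180°]: 30.33°.
θ = atan2( sin Δλ · cos φ₂ , cos φ₁ · sin φ₂ − sin φ₁ · cos φ₂ · cos Δλ )
  = atan2(0.35457, -0.81711) = 156.542° → normalised to [0°, 360°): 156.542°.

157°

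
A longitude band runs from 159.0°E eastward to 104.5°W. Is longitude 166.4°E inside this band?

Band width going east from +159.0° to -104.5°: ((-104.5 − 159.0) mod 360) = 96.5°.
Offset of +166.4° east of the west edge: ((166.4 − 159.0) mod 360) = 7.4°.
7.4° ≤ 96.5° ⇒ inside.

Yes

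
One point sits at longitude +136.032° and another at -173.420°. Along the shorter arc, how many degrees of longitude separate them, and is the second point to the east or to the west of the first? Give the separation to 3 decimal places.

Raw difference: -173.420 − 136.032 = -309.452°.
Normalise into (−180°, 180°]: -309.452° + 360° = 50.548°.
Positive ⇒ the second point lies to the east; separation 50.548°.

50.548° east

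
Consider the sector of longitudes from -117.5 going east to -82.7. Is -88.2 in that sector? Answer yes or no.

Yes

Band width going east from -117.5° to -82.7°: ((-82.7 − -117.5) mod 360) = 34.8°.
Offset of -88.2° east of the west edge: ((-88.2 − -117.5) mod 360) = 29.3°.
29.3° ≤ 34.8° ⇒ inside.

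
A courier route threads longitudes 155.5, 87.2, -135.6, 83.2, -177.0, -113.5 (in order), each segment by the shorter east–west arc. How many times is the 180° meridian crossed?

Leg 1: +155.5° → +87.2°, shortest Δλ = -68.3° (west) — does not cross 180°.
Leg 2: +87.2° → -135.6°, shortest Δλ = 137.2° (east) — crosses 180°.
Leg 3: -135.6° → +83.2°, shortest Δλ = -141.2° (west) — crosses 180°.
Leg 4: +83.2° → -177.0°, shortest Δλ = 99.8° (east) — crosses 180°.
Leg 5: -177.0° → -113.5°, shortest Δλ = 63.5° (east) — does not cross 180°.
Total crossings: 3.

3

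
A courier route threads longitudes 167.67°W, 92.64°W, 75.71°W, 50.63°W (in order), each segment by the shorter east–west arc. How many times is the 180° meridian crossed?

0

Leg 1: -167.67° → -92.64°, shortest Δλ = 75.03° (east) — does not cross 180°.
Leg 2: -92.64° → -75.71°, shortest Δλ = 16.93° (east) — does not cross 180°.
Leg 3: -75.71° → -50.63°, shortest Δλ = 25.08° (east) — does not cross 180°.
Total crossings: 0.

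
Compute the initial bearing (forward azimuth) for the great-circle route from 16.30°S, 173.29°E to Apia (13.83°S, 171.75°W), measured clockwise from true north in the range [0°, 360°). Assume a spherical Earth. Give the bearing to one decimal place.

Δλ = -171.75 − 173.29 = -345.04°; wrapped into (−180°, 180°]: 14.96°.
θ = atan2( sin Δλ · cos φ₂ , cos φ₁ · sin φ₂ − sin φ₁ · cos φ₂ · cos Δλ )
  = atan2(0.25066, 0.03386) = 82.307° → normalised to [0°, 360°): 82.307°.

82.3°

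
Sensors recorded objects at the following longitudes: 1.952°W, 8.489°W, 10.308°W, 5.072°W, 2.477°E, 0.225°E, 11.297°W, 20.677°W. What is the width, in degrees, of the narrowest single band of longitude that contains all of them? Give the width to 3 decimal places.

Sort the longitudes: -20.677°, -11.297°, -10.308°, -8.489°, -5.072°, -1.952°, +0.225°, +2.477°.
Eastward gaps between consecutive values (wrapping around): 9.380°, 0.989°, 1.819°, 3.417°, 3.120°, 2.177°, 2.252°, 336.846°.
Largest gap = 336.846° ⇒ minimal covering band is its complement: 360° − 336.846° = 23.154°.
Band runs from -20.677° eastward to +2.477°.

23.154°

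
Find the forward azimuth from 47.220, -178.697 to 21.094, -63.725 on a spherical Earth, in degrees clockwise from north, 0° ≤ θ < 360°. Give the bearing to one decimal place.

Δλ = -63.725 − -178.697 = 114.972°.
θ = atan2( sin Δλ · cos φ₂ , cos φ₁ · sin φ₂ − sin φ₁ · cos φ₂ · cos Δλ )
  = atan2(0.84577, 0.53354) = 57.755° → normalised to [0°, 360°): 57.755°.

57.8°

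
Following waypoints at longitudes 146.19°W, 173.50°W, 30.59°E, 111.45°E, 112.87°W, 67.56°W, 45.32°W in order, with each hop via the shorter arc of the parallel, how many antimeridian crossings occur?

Leg 1: -146.19° → -173.50°, shortest Δλ = -27.31° (west) — does not cross 180°.
Leg 2: -173.50° → +30.59°, shortest Δλ = -155.91° (west) — crosses 180°.
Leg 3: +30.59° → +111.45°, shortest Δλ = 80.86° (east) — does not cross 180°.
Leg 4: +111.45° → -112.87°, shortest Δλ = 135.68° (east) — crosses 180°.
Leg 5: -112.87° → -67.56°, shortest Δλ = 45.31° (east) — does not cross 180°.
Leg 6: -67.56° → -45.32°, shortest Δλ = 22.24° (east) — does not cross 180°.
Total crossings: 2.

2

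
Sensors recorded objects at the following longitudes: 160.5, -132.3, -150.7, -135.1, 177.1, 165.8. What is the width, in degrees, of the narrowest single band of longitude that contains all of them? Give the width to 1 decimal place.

Sort the longitudes: -150.7°, -135.1°, -132.3°, +160.5°, +165.8°, +177.1°.
Eastward gaps between consecutive values (wrapping around): 15.6°, 2.8°, 292.8°, 5.3°, 11.3°, 32.2°.
Largest gap = 292.8° ⇒ minimal covering band is its complement: 360° − 292.8° = 67.2°.
Band runs from +160.5° eastward to -132.3°, crossing the antimeridian.

67.2°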